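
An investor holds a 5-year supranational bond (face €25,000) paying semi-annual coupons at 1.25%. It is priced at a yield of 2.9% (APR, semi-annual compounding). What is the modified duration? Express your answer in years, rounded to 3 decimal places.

Periodic yield y = 0.0145. First find Macaulay duration:
  t   CF        PV=CF/(1+0.0145)^t    t·PV
  1       156.25       154.0168       154.0168
  2       156.25       151.8154       303.6309
  3       156.25       149.6456       448.9367
  4       156.25       147.5067       590.0269
  5       156.25       145.3984       726.9922
  6       156.25       143.3203       859.9218
  7       156.25       141.2719       988.9030
  8       156.25       139.2527     1,114.0216
  9       156.25       137.2624     1,235.3615
  10   25,156.25    21,783.3861   217,833.8606
  Σ                 23,092.8762   224,255.6720
P = 23,092.8762; Macaulay duration = 224,255.6720 / 23,092.8762 = 9.71103 half-year periods = 4.85552 years.
Modified duration = D_Mac / (1 + y) = 4.85552 / 1.0145 = 4.78612 years.

4.786 years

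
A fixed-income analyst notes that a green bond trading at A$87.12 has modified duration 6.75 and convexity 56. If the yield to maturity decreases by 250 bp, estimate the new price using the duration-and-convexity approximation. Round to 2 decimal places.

Duration effect: -D_mod·Δy = -6.75 × (-0.025) = +0.168750
Convexity effect: ½·C·(Δy)² = 0.5 × 56 × (-0.025)² = +0.0175000
ΔP/P ≈ +0.168750 + 0.0175000 = +0.186250
New price ≈ 87.12 × (1 + 0.186250) = 103.34610.

A$103.35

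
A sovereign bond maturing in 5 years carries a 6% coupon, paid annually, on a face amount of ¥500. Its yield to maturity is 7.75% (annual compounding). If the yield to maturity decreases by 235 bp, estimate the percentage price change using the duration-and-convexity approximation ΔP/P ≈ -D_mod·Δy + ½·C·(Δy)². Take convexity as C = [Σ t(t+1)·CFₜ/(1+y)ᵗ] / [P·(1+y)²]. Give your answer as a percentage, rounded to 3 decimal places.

+10.298%

With y = 0.0775:
  t   CF        PV=CF/(1+0.0775)^t    t·PV        t(t+1)·PV
  1        30.00        27.8422        27.8422          55.6845
  2        30.00        25.8397        51.6793         155.0379
  3        30.00        23.9811        71.9434         287.7734
  4        30.00        22.2563        89.0250         445.1252
  5       530.00       364.9131     1,824.5656      10,947.3935
  Σ                    464.8324     2,065.0555      11,891.0145
P = 464.8324; D_Mac = 4.44258 yrs; D_mod = 4.12305 yrs; C = 22.03373.
Duration effect: -4.12305 × (-0.0235) = +0.096892
Convexity effect: 0.5 × 22.03373 × (-0.0235)² = +0.0060841
ΔP/P ≈ +0.096892 + 0.0060841 = +0.102976 = +10.2976%.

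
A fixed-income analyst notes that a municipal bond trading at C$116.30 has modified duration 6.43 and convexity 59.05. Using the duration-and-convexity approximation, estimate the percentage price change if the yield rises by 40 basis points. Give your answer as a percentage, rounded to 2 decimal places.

Duration effect: -D_mod·Δy = -6.43 × (+0.004) = -0.025720
Convexity effect: ½·C·(Δy)² = 0.5 × 59.05 × (0.004)² = +0.0004724
ΔP/P ≈ -0.025720 + 0.0004724 = -0.0252476
= -2.52476%.

-2.52%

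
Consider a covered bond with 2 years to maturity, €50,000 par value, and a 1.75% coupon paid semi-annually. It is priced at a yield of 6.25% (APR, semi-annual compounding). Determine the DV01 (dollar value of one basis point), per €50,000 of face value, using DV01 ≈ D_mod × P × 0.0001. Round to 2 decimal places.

€8.77

Periodic yield y = 0.03125.
  t   CF        PV=CF/(1+0.03125)^t    t·PV
  1       437.50       424.2424       424.2424
  2       437.50       411.3866       822.7732
  3       437.50       398.9203     1,196.7610
  4    50,437.50    44,596.1847   178,384.7389
  Σ                 45,830.7341   180,828.5156
P = 45,830.7341; D_Mac = 3.94557 half-year periods = 1.97279 yrs; D_mod = 1.91301 yrs.
DV01 ≈ 1.91301 × 45,830.7341 × 0.0001 = 8.767443.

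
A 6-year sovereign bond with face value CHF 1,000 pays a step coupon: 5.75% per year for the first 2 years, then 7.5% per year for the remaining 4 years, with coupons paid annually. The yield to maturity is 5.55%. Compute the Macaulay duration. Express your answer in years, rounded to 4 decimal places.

5.2035 years

Periodic yield y = 0.0555. Discount each cash flow and weight by its year:
  t   CF        PV=CF/(1+0.0555)^t    t·PV
  1        57.50        54.4766        54.4766
  2        57.50        51.6121       103.2242
  3        75.00        63.7803       191.3409
  4        75.00        60.4266       241.7065
  5        75.00        57.2493       286.2464
  6     1,075.00       777.4260     4,664.5558
  Σ                  1,064.9708     5,541.5503
Price P = Σ PV = 1,064.9708.
Macaulay duration = Σ(t·PV) / P = 5,541.5503 / 1,064.9708 = 5.20348 years.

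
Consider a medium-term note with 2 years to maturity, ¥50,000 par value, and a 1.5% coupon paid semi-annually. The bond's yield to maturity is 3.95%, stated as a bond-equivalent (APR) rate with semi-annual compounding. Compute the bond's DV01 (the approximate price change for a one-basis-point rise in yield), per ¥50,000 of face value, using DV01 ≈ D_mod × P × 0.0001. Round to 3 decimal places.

Periodic yield y = 0.01975.
  t   CF        PV=CF/(1+0.01975)^t    t·PV
  1       375.00       367.7372       367.7372
  2       375.00       360.6150       721.2301
  3       375.00       353.6308     1,060.8925
  4    50,375.00    46,584.3675   186,337.4700
  Σ                 47,666.3506   188,487.3298
P = 47,666.3506; D_Mac = 3.95431 half-year periods = 1.97715 yrs; D_mod = 1.93886 yrs.
DV01 ≈ 1.93886 × 47,666.3506 × 0.0001 = 9.241840.

¥9.242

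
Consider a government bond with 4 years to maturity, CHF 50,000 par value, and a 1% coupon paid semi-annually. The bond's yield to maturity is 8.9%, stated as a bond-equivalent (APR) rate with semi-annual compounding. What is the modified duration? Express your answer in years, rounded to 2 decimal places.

3.75 years

Periodic yield y = 0.0445. First find Macaulay duration:
  t   CF        PV=CF/(1+0.0445)^t    t·PV
  1       250.00       239.3490       239.3490
  2       250.00       229.1517       458.3034
  3       250.00       219.3889       658.1667
  4       250.00       210.0420       840.1682
  5       250.00       201.0934     1,005.4669
  6       250.00       192.5260     1,155.1559
  7       250.00       184.3236     1,290.2651
  8    50,250.00    35,470.5981   283,764.7848
  Σ                 36,946.4727   289,411.6600
P = 36,946.4727; Macaulay duration = 289,411.6600 / 36,946.4727 = 7.83327 half-year periods = 3.91663 years.
Modified duration = D_Mac / (1 + y) = 3.91663 / 1.0445 = 3.74977 years.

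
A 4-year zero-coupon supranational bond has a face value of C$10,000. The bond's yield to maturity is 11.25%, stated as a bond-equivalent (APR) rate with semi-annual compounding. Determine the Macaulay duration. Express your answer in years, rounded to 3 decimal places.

A zero-coupon bond has a single cash flow at maturity, so its Macaulay duration equals its maturity: 4 years.
(Equivalently: 8 semi-annual periods ÷ 2 = 4 years.)

4.000 years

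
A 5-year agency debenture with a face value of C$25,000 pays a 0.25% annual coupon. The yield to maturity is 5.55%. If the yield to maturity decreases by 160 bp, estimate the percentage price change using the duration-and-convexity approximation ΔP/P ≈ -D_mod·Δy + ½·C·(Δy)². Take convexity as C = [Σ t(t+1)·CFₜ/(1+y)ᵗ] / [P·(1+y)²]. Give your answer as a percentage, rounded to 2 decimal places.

+7.88%

With y = 0.0555:
  t   CF        PV=CF/(1+0.0555)^t    t·PV        t(t+1)·PV
  1        62.50        59.2136        59.2136         118.4273
  2        62.50        56.1001       112.2002         336.6005
  3        62.50        53.1502       159.4507         637.8030
  4        62.50        50.3555       201.4221       1,007.1104
  5    25,062.50    19,130.8031    95,654.0155     573,924.0929
  Σ                 19,349.6226    96,186.3021     576,024.0340
P = 19,349.6226; D_Mac = 4.97097 yrs; D_mod = 4.70958 yrs; C = 26.72093.
Duration effect: -4.70958 × (-0.016) = +0.075353
Convexity effect: 0.5 × 26.72093 × (-0.016)² = +0.0034203
ΔP/P ≈ +0.075353 + 0.0034203 = +0.078774 = +7.8774%.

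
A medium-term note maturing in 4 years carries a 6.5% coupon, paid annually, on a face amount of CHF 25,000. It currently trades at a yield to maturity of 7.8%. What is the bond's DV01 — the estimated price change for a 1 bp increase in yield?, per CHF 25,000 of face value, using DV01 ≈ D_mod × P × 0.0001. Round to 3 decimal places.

Periodic yield y = 0.078.
  t   CF        PV=CF/(1+0.078)^t    t·PV
  1     1,625.00     1,507.4212     1,507.4212
  2     1,625.00     1,398.3499     2,796.6997
  3     1,625.00     1,297.1706     3,891.5117
  4    26,625.00    19,715.8077    78,863.2307
  Σ                 23,918.7492    87,058.8632
P = 23,918.7492; D_Mac = 3.63977 yrs; D_mod = 3.37641 yrs.
DV01 ≈ 3.37641 × 23,918.7492 × 0.0001 = 8.075961.

CHF 8.076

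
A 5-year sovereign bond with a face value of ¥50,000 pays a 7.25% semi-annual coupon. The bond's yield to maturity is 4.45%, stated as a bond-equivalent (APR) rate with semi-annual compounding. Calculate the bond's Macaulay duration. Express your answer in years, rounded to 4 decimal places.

4.3300 years

Periodic yield y = 0.02225. Discount each cash flow and weight by its period:
  t   CF        PV=CF/(1+0.02225)^t    t·PV
  1     1,812.50     1,773.0496     1,773.0496
  2     1,812.50     1,734.4580     3,468.9159
  3     1,812.50     1,696.7062     5,090.1187
  4     1,812.50     1,659.7762     6,639.1049
  5     1,812.50     1,623.6500     8,118.2500
  6     1,812.50     1,588.3101     9,529.8607
  7     1,812.50     1,553.7394    10,876.1758
  8     1,812.50     1,519.9212    12,159.3693
  9     1,812.50     1,486.8390    13,381.5509
  10   51,812.50    41,577.9771   415,779.7709
  Σ                 56,214.4268   486,816.1669
Price P = Σ PV = 56,214.4268.
Macaulay duration = Σ(t·PV) / P = 486,816.1669 / 56,214.4268 = 8.65999 half-year periods.
In years: 8.65999 / 2 = 4.32999 years.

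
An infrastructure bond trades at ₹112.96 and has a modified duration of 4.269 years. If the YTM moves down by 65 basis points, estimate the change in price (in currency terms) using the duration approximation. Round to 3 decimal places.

+₹3.134

Duration approximation: ΔP/P ≈ -D_mod · Δy = -4.269 × (-0.0065) = +0.0277485.
ΔP ≈ 112.96 × (+0.0277485) = +3.13447056.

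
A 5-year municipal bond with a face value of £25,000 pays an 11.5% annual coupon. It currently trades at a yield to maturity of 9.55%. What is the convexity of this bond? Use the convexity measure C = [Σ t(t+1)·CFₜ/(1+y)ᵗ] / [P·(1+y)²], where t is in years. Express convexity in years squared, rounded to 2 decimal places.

19.10

With y = 0.0955:
  t   CF        PV=CF/(1+0.0955)^t    t·PV        t(t+1)·PV
  1     2,875.00     2,624.3724     2,624.3724       5,248.7449
  2     2,875.00     2,395.5933     4,791.1865      14,373.5596
  3     2,875.00     2,186.7579     6,560.2737      26,241.0948
  4     2,875.00     1,996.1277     7,984.5108      39,922.5540
  5    27,875.00    17,666.5996    88,332.9981     529,997.9885
  Σ                 26,869.4509   110,293.3415     615,783.9417
P = 26,869.4509.
Convexity = Σ t(t+1)·PV / [P·(1+y)²] = 615,783.9417 / (26,869.4509 × 1.200120) = 19.09611.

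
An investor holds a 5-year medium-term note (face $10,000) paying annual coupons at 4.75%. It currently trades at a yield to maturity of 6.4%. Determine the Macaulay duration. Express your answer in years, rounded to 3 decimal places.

4.549 years

Periodic yield y = 0.064. Discount each cash flow and weight by its year:
  t   CF        PV=CF/(1+0.064)^t    t·PV
  1       475.00       446.4286       446.4286
  2       475.00       419.5757       839.1515
  3       475.00       394.3381     1,183.0143
  4       475.00       370.6185     1,482.4740
  5    10,475.00     7,681.4975    38,407.4873
  Σ                  9,312.4584    42,358.5556
Price P = Σ PV = 9,312.4584.
Macaulay duration = Σ(t·PV) / P = 42,358.5556 / 9,312.4584 = 4.54859 years.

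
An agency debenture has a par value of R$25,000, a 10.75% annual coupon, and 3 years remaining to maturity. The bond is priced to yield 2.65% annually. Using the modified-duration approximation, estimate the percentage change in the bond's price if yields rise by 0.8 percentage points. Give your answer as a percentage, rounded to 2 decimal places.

Periodic yield y = 0.0265. Modified duration first:
  t   CF        PV=CF/(1+0.0265)^t    t·PV
  1     2,687.50     2,618.1198     2,618.1198
  2     2,687.50     2,550.5308     5,101.0615
  3    27,687.50    25,598.0500    76,794.1499
  Σ                 30,766.7006    84,513.3312
P = 30,766.7006; D_Mac = 2.74691 yrs; D_mod = 2.74691/(1+0.0265) = 2.67600 yrs.
ΔP/P ≈ -D_mod · Δy = -2.67600 × (+0.008) = -0.021408 = -2.1408%.

-2.14%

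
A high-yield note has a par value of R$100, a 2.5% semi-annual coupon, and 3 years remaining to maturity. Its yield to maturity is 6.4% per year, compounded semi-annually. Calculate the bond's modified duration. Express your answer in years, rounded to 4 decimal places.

Periodic yield y = 0.032. First find Macaulay duration:
  t   CF        PV=CF/(1+0.032)^t    t·PV
  1         1.25         1.2112         1.2112
  2         1.25         1.1737         2.3474
  3         1.25         1.1373         3.4119
  4         1.25         1.1020         4.4081
  5         1.25         1.0679         5.3393
  6       101.25        83.8141       502.8843
  Σ                     89.5061       519.6022
P = 89.5061; Macaulay duration = 519.6022 / 89.5061 = 5.80521 half-year periods = 2.90261 years.
Modified duration = D_Mac / (1 + y) = 2.90261 / 1.032 = 2.81260 years.

2.8126 years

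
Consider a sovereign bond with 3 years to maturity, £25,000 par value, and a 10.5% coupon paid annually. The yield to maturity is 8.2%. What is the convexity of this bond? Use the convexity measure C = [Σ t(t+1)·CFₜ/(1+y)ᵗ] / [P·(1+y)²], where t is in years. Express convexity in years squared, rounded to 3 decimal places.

With y = 0.082:
  t   CF        PV=CF/(1+0.082)^t    t·PV        t(t+1)·PV
  1     2,625.00     2,426.0628     2,426.0628       4,852.1257
  2     2,625.00     2,242.2023     4,484.4045      13,453.2136
  3    27,625.00    21,808.2343    65,424.7029     261,698.8116
  Σ                 26,476.4994    72,335.1703     280,004.1508
P = 26,476.4994.
Convexity = Σ t(t+1)·PV / [P·(1+y)²] = 280,004.1508 / (26,476.4994 × 1.170724) = 9.03336.

9.033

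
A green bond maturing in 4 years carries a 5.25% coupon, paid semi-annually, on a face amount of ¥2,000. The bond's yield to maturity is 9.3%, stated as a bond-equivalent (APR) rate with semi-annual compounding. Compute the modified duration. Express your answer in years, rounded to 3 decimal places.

3.468 years

Periodic yield y = 0.0465. First find Macaulay duration:
  t   CF        PV=CF/(1+0.0465)^t    t·PV
  1        52.50        50.1672        50.1672
  2        52.50        47.9381        95.8762
  3        52.50        45.8080       137.4241
  4        52.50        43.7726       175.0904
  5        52.50        41.8276       209.1381
  6        52.50        39.9691       239.8143
  7        52.50        38.1931       267.3516
  8     2,052.50     1,426.8204    11,414.5631
  Σ                  1,734.4961    12,589.4250
P = 1,734.4961; Macaulay duration = 12,589.4250 / 1,734.4961 = 7.25826 half-year periods = 3.62913 years.
Modified duration = D_Mac / (1 + y) = 3.62913 / 1.0465 = 3.46787 years.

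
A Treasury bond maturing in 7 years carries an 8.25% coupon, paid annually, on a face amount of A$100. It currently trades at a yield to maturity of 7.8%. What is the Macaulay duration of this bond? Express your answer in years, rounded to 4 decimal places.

Periodic yield y = 0.078. Discount each cash flow and weight by its year:
  t   CF        PV=CF/(1+0.078)^t    t·PV
  1         8.25         7.6531         7.6531
  2         8.25         7.0993        14.1986
  3         8.25         6.5856        19.7569
  4         8.25         6.1091        24.4365
  5         8.25         5.6671        28.3355
  6         8.25         5.2570        31.5422
  7       108.25        63.9877       447.9140
  Σ                    102.3590       573.8368
Price P = Σ PV = 102.3590.
Macaulay duration = Σ(t·PV) / P = 573.8368 / 102.3590 = 5.60612 years.

5.6061 years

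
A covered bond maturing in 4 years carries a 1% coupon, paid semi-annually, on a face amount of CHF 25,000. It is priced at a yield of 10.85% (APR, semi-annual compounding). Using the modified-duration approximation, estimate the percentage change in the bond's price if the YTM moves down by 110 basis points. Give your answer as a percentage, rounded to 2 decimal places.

+4.08%

Periodic yield y = 0.05425. Modified duration first:
  t   CF        PV=CF/(1+0.05425)^t    t·PV
  1       125.00       118.5677       118.5677
  2       125.00       112.4664       224.9328
  3       125.00       106.6791       320.0372
  4       125.00       101.1895       404.7581
  5       125.00        95.9825       479.9124
  6       125.00        91.0434       546.2603
  7       125.00        86.3584       604.5090
  8    25,125.00    16,464.8278   131,718.6224
  Σ                 17,177.1148   134,417.5999
P = 17,177.1148; D_Mac = 7.82539 half-year periods = 3.91269 yrs; D_mod = 3.91269/(1+0.05425) = 3.71135 yrs.
ΔP/P ≈ -D_mod · Δy = -3.71135 × (-0.011) = +0.040825 = +4.0825%.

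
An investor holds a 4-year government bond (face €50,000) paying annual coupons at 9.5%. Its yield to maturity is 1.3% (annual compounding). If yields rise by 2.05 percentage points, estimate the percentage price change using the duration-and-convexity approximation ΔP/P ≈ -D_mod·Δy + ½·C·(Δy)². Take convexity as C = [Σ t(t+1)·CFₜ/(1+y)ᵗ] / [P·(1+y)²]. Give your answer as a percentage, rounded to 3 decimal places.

With y = 0.013:
  t   CF        PV=CF/(1+0.013)^t    t·PV        t(t+1)·PV
  1     4,750.00     4,689.0424     4,689.0424       9,378.0849
  2     4,750.00     4,628.8672     9,257.7343      27,773.2030
  3     4,750.00     4,569.4641    13,708.3924      54,833.5697
  4    54,750.00    51,993.1754   207,972.7016   1,039,863.5080
  Σ                 65,880.5492   235,627.8708   1,131,848.3656
P = 65,880.5492; D_Mac = 3.57659 yrs; D_mod = 3.53069 yrs; C = 16.74219.
Duration effect: -3.53069 × (+0.0205) = -0.072379
Convexity effect: 0.5 × 16.74219 × (0.0205)² = +0.0035180
ΔP/P ≈ -0.072379 + 0.0035180 = -0.068861 = -6.8861%.

-6.886%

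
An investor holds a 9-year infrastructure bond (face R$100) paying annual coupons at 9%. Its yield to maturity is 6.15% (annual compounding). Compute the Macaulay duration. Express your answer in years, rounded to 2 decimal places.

Periodic yield y = 0.0615. Discount each cash flow and weight by its year:
  t   CF        PV=CF/(1+0.0615)^t    t·PV
  1         9.00         8.4786         8.4786
  2         9.00         7.9873        15.9747
  3         9.00         7.5246        22.5738
  4         9.00         7.0886        28.3545
  5         9.00         6.6779        33.3897
  6         9.00         6.2910        37.7462
  7         9.00         5.9266        41.4859
  8         9.00         5.5832        44.6655
  9       109.00        63.7010       573.3093
  Σ                    119.2589       805.9783
Price P = Σ PV = 119.2589.
Macaulay duration = Σ(t·PV) / P = 805.9783 / 119.2589 = 6.75822 years.

6.76 years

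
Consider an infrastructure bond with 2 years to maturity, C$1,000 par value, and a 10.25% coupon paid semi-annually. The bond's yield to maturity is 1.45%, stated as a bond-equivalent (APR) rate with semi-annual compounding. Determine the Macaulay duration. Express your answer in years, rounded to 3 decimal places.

Periodic yield y = 0.00725. Discount each cash flow and weight by its period:
  t   CF        PV=CF/(1+0.00725)^t    t·PV
  1        51.25        50.8811        50.8811
  2        51.25        50.5149       101.0298
  3        51.25        50.1513       150.4538
  4     1,051.25     1,021.3084     4,085.2336
  Σ                  1,172.8557     4,387.5983
Price P = Σ PV = 1,172.8557.
Macaulay duration = Σ(t·PV) / P = 4,387.5983 / 1,172.8557 = 3.74095 half-year periods.
In years: 3.74095 / 2 = 1.87048 years.

1.870 years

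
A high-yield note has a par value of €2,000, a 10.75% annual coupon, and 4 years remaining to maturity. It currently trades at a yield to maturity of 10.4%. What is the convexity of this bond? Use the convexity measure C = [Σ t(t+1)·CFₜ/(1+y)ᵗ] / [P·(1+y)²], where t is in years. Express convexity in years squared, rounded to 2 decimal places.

With y = 0.104:
  t   CF        PV=CF/(1+0.104)^t    t·PV        t(t+1)·PV
  1       215.00       194.7464       194.7464         389.4928
  2       215.00       176.4007       352.8014       1,058.4042
  3       215.00       159.7832       479.3497       1,917.3990
  4     2,215.00     1,491.0680     5,964.2718      29,821.3591
  Σ                  2,021.9983     6,991.1693      33,186.6550
P = 2,021.9983.
Convexity = Σ t(t+1)·PV / [P·(1+y)²] = 33,186.6550 / (2,021.9983 × 1.218816) = 13.46618.

13.47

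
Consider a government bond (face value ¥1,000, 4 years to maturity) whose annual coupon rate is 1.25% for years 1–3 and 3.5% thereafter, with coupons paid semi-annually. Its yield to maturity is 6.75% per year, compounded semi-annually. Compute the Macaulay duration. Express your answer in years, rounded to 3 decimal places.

3.899 years

Periodic yield y = 0.03375. Discount each cash flow and weight by its period:
  t   CF        PV=CF/(1+0.03375)^t    t·PV
  1         6.25         6.0459         6.0459
  2         6.25         5.8486        11.6971
  3         6.25         5.6576        16.9728
  4         6.25         5.4729        21.8916
  5         6.25         5.2942        26.4711
  6         6.25         5.1214        30.7283
  7        17.50        13.8717        97.1018
  8     1,017.50       780.2077     6,241.6617
  Σ                    827.5200     6,452.5704
Price P = Σ PV = 827.5200.
Macaulay duration = Σ(t·PV) / P = 6,452.5704 / 827.5200 = 7.79748 half-year periods.
In years: 7.79748 / 2 = 3.89874 years.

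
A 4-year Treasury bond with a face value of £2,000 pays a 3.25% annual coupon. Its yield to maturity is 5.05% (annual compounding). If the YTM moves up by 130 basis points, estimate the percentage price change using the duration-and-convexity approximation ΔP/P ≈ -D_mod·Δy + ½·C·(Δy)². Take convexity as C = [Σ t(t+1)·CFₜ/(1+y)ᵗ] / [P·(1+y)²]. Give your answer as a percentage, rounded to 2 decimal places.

With y = 0.0505:
  t   CF        PV=CF/(1+0.0505)^t    t·PV        t(t+1)·PV
  1        65.00        61.8753        61.8753         123.7506
  2        65.00        58.9008       117.8016         353.4048
  3        65.00        56.0693       168.2079         672.8317
  4     2,065.00     1,695.6485     6,782.5940      33,912.9699
  Σ                  1,872.4939     7,130.4788      35,062.9570
P = 1,872.4939; D_Mac = 3.80801 yrs; D_mod = 3.62495 yrs; C = 16.96821.
Duration effect: -3.62495 × (+0.013) = -0.047124
Convexity effect: 0.5 × 16.96821 × (0.013)² = +0.0014338
ΔP/P ≈ -0.047124 + 0.0014338 = -0.045691 = -4.5691%.

-4.57%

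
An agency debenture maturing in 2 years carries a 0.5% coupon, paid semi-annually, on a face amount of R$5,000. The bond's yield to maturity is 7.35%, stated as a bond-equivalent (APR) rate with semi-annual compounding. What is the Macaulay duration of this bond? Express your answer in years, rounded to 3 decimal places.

Periodic yield y = 0.03675. Discount each cash flow and weight by its period:
  t   CF        PV=CF/(1+0.03675)^t    t·PV
  1        12.50        12.0569        12.0569
  2        12.50        11.6295        23.2590
  3        12.50        11.2173        33.6519
  4     5,012.50     4,338.6859    17,354.7436
  Σ                  4,373.5896    17,423.7114
Price P = Σ PV = 4,373.5896.
Macaulay duration = Σ(t·PV) / P = 17,423.7114 / 4,373.5896 = 3.98385 half-year periods.
In years: 3.98385 / 2 = 1.99192 years.

1.992 years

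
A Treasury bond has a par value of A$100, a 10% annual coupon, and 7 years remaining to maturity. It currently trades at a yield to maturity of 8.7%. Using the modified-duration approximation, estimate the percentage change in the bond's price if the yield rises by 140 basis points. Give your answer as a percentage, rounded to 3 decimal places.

Periodic yield y = 0.087. Modified duration first:
  t   CF        PV=CF/(1+0.087)^t    t·PV
  1        10.00         9.1996         9.1996
  2        10.00         8.4633        16.9266
  3        10.00         7.7859        23.3578
  4        10.00         7.1628        28.6511
  5        10.00         6.5895        32.9475
  6        10.00         6.0621        36.3726
  7       110.00        61.3459       429.4216
  Σ                    106.6092       576.8769
P = 106.6092; D_Mac = 5.41114 yrs; D_mod = 5.41114/(1+0.087) = 4.97805 yrs.
ΔP/P ≈ -D_mod · Δy = -4.97805 × (+0.014) = -0.069693 = -6.9693%.

-6.969%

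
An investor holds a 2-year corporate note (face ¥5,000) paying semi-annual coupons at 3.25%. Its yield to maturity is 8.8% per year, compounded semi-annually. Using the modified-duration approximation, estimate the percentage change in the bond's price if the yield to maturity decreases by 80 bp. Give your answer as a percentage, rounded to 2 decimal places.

+1.49%

Periodic yield y = 0.044. Modified duration first:
  t   CF        PV=CF/(1+0.044)^t    t·PV
  1        81.25        77.8257        77.8257
  2        81.25        74.5457       149.0913
  3        81.25        71.4039       214.2117
  4     5,081.25     4,277.2887    17,109.1550
  Σ                  4,501.0640    17,550.2836
P = 4,501.0640; D_Mac = 3.89914 half-year periods = 1.94957 yrs; D_mod = 1.94957/(1+0.044) = 1.86740 yrs.
ΔP/P ≈ -D_mod · Δy = -1.86740 × (-0.008) = +0.014939 = +1.4939%.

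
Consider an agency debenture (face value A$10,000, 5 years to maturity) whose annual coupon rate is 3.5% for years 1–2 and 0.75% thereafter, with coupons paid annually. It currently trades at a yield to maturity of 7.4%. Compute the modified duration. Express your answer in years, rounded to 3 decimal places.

Periodic yield y = 0.074. First find Macaulay duration:
  t   CF        PV=CF/(1+0.074)^t    t·PV
  1       350.00       325.8845       325.8845
  2       350.00       303.4307       606.8613
  3        75.00        60.5408       181.6225
  4        75.00        56.3695       225.4780
  5    10,075.00     7,050.5606    35,252.8029
  Σ                  7,796.7861    36,592.6492
P = 7,796.7861; Macaulay duration = 36,592.6492 / 7,796.7861 = 4.69330 years.
Modified duration = D_Mac / (1 + y) = 4.69330 / 1.074 = 4.36992 years.

4.370 years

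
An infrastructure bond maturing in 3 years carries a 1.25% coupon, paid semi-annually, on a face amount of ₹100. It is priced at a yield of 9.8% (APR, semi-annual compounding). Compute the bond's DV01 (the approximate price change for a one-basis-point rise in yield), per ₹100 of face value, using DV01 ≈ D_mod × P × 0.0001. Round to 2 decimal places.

₹0.02

Periodic yield y = 0.049.
  t   CF        PV=CF/(1+0.049)^t    t·PV
  1        0.625         0.5958         0.5958
  2        0.625         0.5680         1.1359
  3        0.625         0.5414         1.6243
  4        0.625         0.5162         2.0646
  5        0.625         0.4920         2.4602
  6      100.625        75.5184       453.1106
  Σ                     78.2319       460.9915
P = 78.2319; D_Mac = 5.89263 half-year periods = 2.94632 yrs; D_mod = 2.80869 yrs.
DV01 ≈ 2.80869 × 78.2319 × 0.0001 = 0.021973.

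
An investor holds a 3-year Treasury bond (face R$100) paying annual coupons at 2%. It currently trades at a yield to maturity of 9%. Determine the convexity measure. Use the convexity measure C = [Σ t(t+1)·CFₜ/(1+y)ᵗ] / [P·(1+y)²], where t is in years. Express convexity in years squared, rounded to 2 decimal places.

9.81

With y = 0.09:
  t   CF        PV=CF/(1+0.09)^t    t·PV        t(t+1)·PV
  1         2.00         1.8349         1.8349           3.6697
  2         2.00         1.6834         3.3667          10.1002
  3       102.00        78.7627       236.2881         945.1526
  Σ                     82.2809       241.4897         958.9225
P = 82.2809.
Convexity = Σ t(t+1)·PV / [P·(1+y)²] = 958.9225 / (82.2809 × 1.188100) = 9.80915.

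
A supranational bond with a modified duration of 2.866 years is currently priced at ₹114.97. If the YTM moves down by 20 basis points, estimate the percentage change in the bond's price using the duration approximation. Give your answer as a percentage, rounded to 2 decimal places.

Duration approximation: ΔP/P ≈ -D_mod · Δy = -2.866 × (-0.002) = +0.005732.
As a percentage: +0.5732%.

+0.57%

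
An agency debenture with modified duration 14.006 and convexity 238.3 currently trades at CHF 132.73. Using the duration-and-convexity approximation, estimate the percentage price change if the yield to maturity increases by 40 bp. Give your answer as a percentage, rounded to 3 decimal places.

Duration effect: -D_mod·Δy = -14.006 × (+0.004) = -0.056024
Convexity effect: ½·C·(Δy)² = 0.5 × 238.3 × (0.004)² = +0.0019064
ΔP/P ≈ -0.056024 + 0.0019064 = -0.0541176
= -5.41176%.

-5.412%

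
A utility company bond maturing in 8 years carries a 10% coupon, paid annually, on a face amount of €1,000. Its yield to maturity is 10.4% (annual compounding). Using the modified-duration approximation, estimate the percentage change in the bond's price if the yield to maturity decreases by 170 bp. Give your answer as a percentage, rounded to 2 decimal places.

Periodic yield y = 0.104. Modified duration first:
  t   CF        PV=CF/(1+0.104)^t    t·PV
  1       100.00        90.5797        90.5797
  2       100.00        82.0468       164.0937
  3       100.00        74.3178       222.9534
  4       100.00        67.3168       269.2674
  5       100.00        60.9754       304.8770
  6       100.00        55.2313       331.3880
  7       100.00        50.0284       350.1987
  8     1,100.00       498.4712     3,987.7698
  Σ                    978.9675     5,721.1277
P = 978.9675; D_Mac = 5.84404 yrs; D_mod = 5.84404/(1+0.104) = 5.29352 yrs.
ΔP/P ≈ -D_mod · Δy = -5.29352 × (-0.017) = +0.089990 = +8.9990%.

+9.00%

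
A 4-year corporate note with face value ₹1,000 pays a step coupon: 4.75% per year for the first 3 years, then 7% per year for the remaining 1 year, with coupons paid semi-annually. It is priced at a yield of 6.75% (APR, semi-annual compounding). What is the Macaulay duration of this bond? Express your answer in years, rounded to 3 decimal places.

Periodic yield y = 0.03375. Discount each cash flow and weight by its period:
  t   CF        PV=CF/(1+0.03375)^t    t·PV
  1        23.75        22.9746        22.9746
  2        23.75        22.2245        44.4491
  3        23.75        21.4989        64.4968
  4        23.75        20.7970        83.1882
  5        23.75        20.1181       100.5903
  6        23.75        19.4612       116.7674
  7        35.00        27.7434       194.2037
  8     1,035.00       793.6265     6,349.0121
  Σ                    948.4443     6,975.6821
Price P = Σ PV = 948.4443.
Macaulay duration = Σ(t·PV) / P = 6,975.6821 / 948.4443 = 7.35487 half-year periods.
In years: 7.35487 / 2 = 3.67743 years.

3.677 years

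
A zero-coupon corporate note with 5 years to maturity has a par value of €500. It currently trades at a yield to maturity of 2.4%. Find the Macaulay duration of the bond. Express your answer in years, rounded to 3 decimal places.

A zero-coupon bond has a single cash flow at maturity, so its Macaulay duration equals its maturity: 5 years.

5.000 years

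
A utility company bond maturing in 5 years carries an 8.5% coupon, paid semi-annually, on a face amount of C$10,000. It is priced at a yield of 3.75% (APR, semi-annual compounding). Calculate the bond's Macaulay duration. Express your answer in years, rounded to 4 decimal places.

4.2640 years

Periodic yield y = 0.01875. Discount each cash flow and weight by its period:
  t   CF        PV=CF/(1+0.01875)^t    t·PV
  1       425.00       417.1779       417.1779
  2       425.00       409.4998       818.9996
  3       425.00       401.9630     1,205.8890
  4       425.00       394.5649     1,578.2596
  5       425.00       387.3030     1,936.5148
  6       425.00       380.1747     2,281.0481
  7       425.00       373.1776     2,612.2433
  8       425.00       366.3093     2,930.4745
  9       425.00       359.5674     3,236.1068
  10   10,425.00     8,657.6464    86,576.4644
  Σ                 12,147.3840   103,593.1779
Price P = Σ PV = 12,147.3840.
Macaulay duration = Σ(t·PV) / P = 103,593.1779 / 12,147.3840 = 8.52802 half-year periods.
In years: 8.52802 / 2 = 4.26401 years.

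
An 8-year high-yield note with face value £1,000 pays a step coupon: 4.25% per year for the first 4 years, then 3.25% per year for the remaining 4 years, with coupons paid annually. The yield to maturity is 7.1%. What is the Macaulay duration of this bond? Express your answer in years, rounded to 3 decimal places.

Periodic yield y = 0.071. Discount each cash flow and weight by its year:
  t   CF        PV=CF/(1+0.071)^t    t·PV
  1        42.50        39.6825        39.6825
  2        42.50        37.0519        74.1037
  3        42.50        34.5956       103.7867
  4        42.50        32.3021       129.2085
  5        32.50        23.0641       115.3204
  6        32.50        21.5351       129.2105
  7        32.50        20.1075       140.7522
  8     1,032.50       596.4503     4,771.6028
  Σ                    804.7890     5,503.6672
Price P = Σ PV = 804.7890.
Macaulay duration = Σ(t·PV) / P = 5,503.6672 / 804.7890 = 6.83865 years.

6.839 years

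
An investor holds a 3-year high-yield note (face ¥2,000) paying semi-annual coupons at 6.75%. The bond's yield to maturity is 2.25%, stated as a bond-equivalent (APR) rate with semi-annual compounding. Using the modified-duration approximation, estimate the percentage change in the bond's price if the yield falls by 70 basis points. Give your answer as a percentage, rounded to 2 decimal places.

Periodic yield y = 0.01125. Modified duration first:
  t   CF        PV=CF/(1+0.01125)^t    t·PV
  1        67.50        66.7491        66.7491
  2        67.50        66.0065       132.0130
  3        67.50        65.2722       195.8166
  4        67.50        64.5460       258.1842
  5        67.50        63.8280       319.1399
  6     2,067.50     1,933.2780    11,599.6680
  Σ                  2,259.6798    12,571.5708
P = 2,259.6798; D_Mac = 5.56343 half-year periods = 2.78172 yrs; D_mod = 2.78172/(1+0.01125) = 2.75077 yrs.
ΔP/P ≈ -D_mod · Δy = -2.75077 × (-0.007) = +0.019255 = +1.9255%.

+1.93%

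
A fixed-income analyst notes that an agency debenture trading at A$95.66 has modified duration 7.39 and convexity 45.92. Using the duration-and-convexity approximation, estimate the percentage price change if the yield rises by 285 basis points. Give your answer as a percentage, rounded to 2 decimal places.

Duration effect: -D_mod·Δy = -7.39 × (+0.0285) = -0.210615
Convexity effect: ½·C·(Δy)² = 0.5 × 45.92 × (0.0285)² = +0.01864926
ΔP/P ≈ -0.210615 + 0.01864926 = -0.19196574
= -19.196574%.

-19.20%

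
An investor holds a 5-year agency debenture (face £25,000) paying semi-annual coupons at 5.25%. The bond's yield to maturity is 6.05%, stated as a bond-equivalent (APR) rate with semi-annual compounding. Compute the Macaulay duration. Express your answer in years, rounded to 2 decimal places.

Periodic yield y = 0.03025. Discount each cash flow and weight by its period:
  t   CF        PV=CF/(1+0.03025)^t    t·PV
  1       656.25       636.9813       636.9813
  2       656.25       618.2784     1,236.5568
  3       656.25       600.1246     1,800.3739
  4       656.25       582.5039     2,330.0155
  5       656.25       565.4005     2,827.0026
  6       656.25       548.7993     3,292.7960
  7       656.25       532.6856     3,728.7992
  8       656.25       517.0450     4,136.3599
  9       656.25       501.8636     4,516.7725
  10   25,656.25    19,044.3847   190,443.8475
  Σ                 24,148.0670   214,949.5052
Price P = Σ PV = 24,148.0670.
Macaulay duration = Σ(t·PV) / P = 214,949.5052 / 24,148.0670 = 8.90131 half-year periods.
In years: 8.90131 / 2 = 4.45066 years.

4.45 years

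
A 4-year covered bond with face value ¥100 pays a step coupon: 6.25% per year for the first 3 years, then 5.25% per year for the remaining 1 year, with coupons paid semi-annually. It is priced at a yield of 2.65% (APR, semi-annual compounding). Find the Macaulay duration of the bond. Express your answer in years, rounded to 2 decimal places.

3.63 years

Periodic yield y = 0.01325. Discount each cash flow and weight by its period:
  t   CF        PV=CF/(1+0.01325)^t    t·PV
  1        3.125         3.0841         3.0841
  2        3.125         3.0438         6.0876
  3        3.125         3.0040         9.0120
  4        3.125         2.9647        11.8589
  5        3.125         2.9260        14.6298
  6        3.125         2.8877        17.3261
  7        2.625         2.3939        16.7576
  8      102.625        92.3677       738.9418
  Σ                    112.6720       817.6979
Price P = Σ PV = 112.6720.
Macaulay duration = Σ(t·PV) / P = 817.6979 / 112.6720 = 7.25733 half-year periods.
In years: 7.25733 / 2 = 3.62867 years.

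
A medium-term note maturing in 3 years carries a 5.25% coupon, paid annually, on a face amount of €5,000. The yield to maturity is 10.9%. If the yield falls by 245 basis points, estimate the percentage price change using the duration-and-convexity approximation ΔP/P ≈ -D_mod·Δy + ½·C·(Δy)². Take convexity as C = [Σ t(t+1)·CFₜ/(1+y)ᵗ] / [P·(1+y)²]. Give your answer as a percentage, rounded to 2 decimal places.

With y = 0.109:
  t   CF        PV=CF/(1+0.109)^t    t·PV        t(t+1)·PV
  1       262.50       236.6997       236.6997         473.3995
  2       262.50       213.4353       426.8706       1,280.6117
  3     5,262.50     3,858.3131    11,574.9394      46,299.7575
  Σ                  4,308.4481    12,238.5097      48,053.7687
P = 4,308.4481; D_Mac = 2.84058 yrs; D_mod = 2.56139 yrs; C = 9.06867.
Duration effect: -2.56139 × (-0.0245) = +0.062754
Convexity effect: 0.5 × 9.06867 × (-0.0245)² = +0.0027217
ΔP/P ≈ +0.062754 + 0.0027217 = +0.065476 = +6.5476%.

+6.55%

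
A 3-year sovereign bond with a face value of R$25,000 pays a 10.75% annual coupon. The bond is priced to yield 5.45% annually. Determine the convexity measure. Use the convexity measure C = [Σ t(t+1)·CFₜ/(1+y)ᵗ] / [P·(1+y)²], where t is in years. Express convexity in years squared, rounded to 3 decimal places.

With y = 0.0545:
  t   CF        PV=CF/(1+0.0545)^t    t·PV        t(t+1)·PV
  1     2,687.50     2,548.6012     2,548.6012       5,097.2025
  2     2,687.50     2,416.8812     4,833.7624      14,501.2872
  3    27,687.50    23,612.6098    70,837.8295     283,351.3182
  Σ                 28,578.0923    78,220.1932     302,949.8079
P = 28,578.0923.
Convexity = Σ t(t+1)·PV / [P·(1+y)²] = 302,949.8079 / (28,578.0923 × 1.111970) = 9.53332.

9.533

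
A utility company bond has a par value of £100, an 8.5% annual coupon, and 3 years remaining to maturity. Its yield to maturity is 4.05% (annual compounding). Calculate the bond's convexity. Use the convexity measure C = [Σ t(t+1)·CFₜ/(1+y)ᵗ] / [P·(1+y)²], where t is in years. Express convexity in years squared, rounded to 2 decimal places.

With y = 0.0405:
  t   CF        PV=CF/(1+0.0405)^t    t·PV        t(t+1)·PV
  1         8.50         8.1691         8.1691          16.3383
  2         8.50         7.8512        15.7024          47.1071
  3       108.50        96.3171       288.9514       1,155.8054
  Σ                    112.3374       312.8229       1,219.2508
P = 112.3374.
Convexity = Σ t(t+1)·PV / [P·(1+y)²] = 1,219.2508 / (112.3374 × 1.082640) = 10.02500.

10.02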